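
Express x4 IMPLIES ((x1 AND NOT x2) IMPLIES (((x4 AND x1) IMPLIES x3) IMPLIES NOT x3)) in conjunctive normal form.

NOT x4 OR NOT x1 OR x2 OR NOT x3

x4 IMPLIES ((x1 AND NOT x2) IMPLIES (((x4 AND x1) IMPLIES x3) IMPLIES NOT x3))
≡ NOT x4 OR ((x1 AND NOT x2) IMPLIES (((x4 AND x1) IMPLIES x3) IMPLIES NOT x3))   — eliminate IMPLIES
≡ NOT x4 OR NOT (x1 AND NOT x2) OR (((x4 AND x1) IMPLIES x3) IMPLIES NOT x3)   — eliminate IMPLIES
≡ NOT x4 OR NOT (x1 AND NOT x2) OR NOT ((x4 AND x1) IMPLIES x3) OR NOT x3   — eliminate IMPLIES
≡ NOT x4 OR NOT (x1 AND NOT x2) OR NOT (NOT (x4 AND x1) OR x3) OR NOT x3   — eliminate IMPLIES
≡ NOT x4 OR NOT x1 OR NOT NOT x2 OR NOT (NOT (x4 AND x1) OR x3) OR NOT x3   — De Morgan
≡ NOT x4 OR NOT x1 OR x2 OR NOT (NOT (x4 AND x1) OR x3) OR NOT x3   — double negation
≡ NOT x4 OR NOT x1 OR x2 OR (NOT NOT (x4 AND x1) AND NOT x3) OR NOT x3   — De Morgan
≡ NOT x4 OR NOT x1 OR x2 OR (x4 AND x1 AND NOT x3) OR NOT x3   — double negation
≡ (NOT x4 OR NOT x1 OR x2 OR x4 OR NOT x3) AND (NOT x4 OR NOT x1 OR x2 OR x1 OR NOT x3) AND (NOT x4 OR NOT x1 OR x2 OR NOT x3 OR NOT x3)   — distribute OR over AND
≡ NOT x4 OR NOT x1 OR x2 OR NOT x3   — simplify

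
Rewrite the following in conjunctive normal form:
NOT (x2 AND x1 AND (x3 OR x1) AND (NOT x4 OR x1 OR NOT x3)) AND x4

(NOT x2 OR NOT x1) AND x4

NOT (x2 AND x1 AND (x3 OR x1) AND (NOT x4 OR x1 OR NOT x3)) AND x4
≡ (NOT x2 OR NOT x1 OR NOT (x3 OR x1) OR NOT (NOT x4 OR x1 OR NOT x3)) AND x4   — De Morgan
≡ (NOT x2 OR NOT x1 OR (NOT x3 AND NOT x1) OR NOT (NOT x4 OR x1 OR NOT x3)) AND x4   — De Morgan
≡ (NOT x2 OR NOT x1 OR (NOT x3 AND NOT x1) OR (NOT NOT x4 AND NOT x1 AND NOT NOT x3)) AND x4   — De Morgan
≡ (NOT x2 OR NOT x1 OR (NOT x3 AND NOT x1) OR (x4 AND NOT x1 AND NOT NOT x3)) AND x4   — double negation
≡ (NOT x2 OR NOT x1 OR (NOT x3 AND NOT x1) OR (x4 AND NOT x1 AND x3)) AND x4   — double negation
≡ (NOT x2 OR NOT x1 OR NOT x3 OR x4) AND (NOT x2 OR NOT x1 OR NOT x3 OR NOT x1) AND (NOT x2 OR NOT x1 OR NOT x3 OR x3) AND (NOT x2 OR NOT x1 OR NOT x1 OR x4) AND (NOT x2 OR NOT x1 OR NOT x1 OR NOT x1) AND (NOT x2 OR NOT x1 OR NOT x1 OR x3) AND x4   — distribute OR over AND
≡ (NOT x2 OR NOT x1) AND x4   — simplify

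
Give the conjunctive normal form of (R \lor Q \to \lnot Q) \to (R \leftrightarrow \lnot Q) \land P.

(R \lor Q \to \lnot Q) \to (R \leftrightarrow \lnot Q) \land P
= \lnot (R \lor Q \to \lnot Q) \lor (R \leftrightarrow \lnot Q) \land P   [eliminate \to]
= \lnot (\lnot (R \lor Q) \lor \lnot Q) \lor (R \leftrightarrow \lnot Q) \land P   [eliminate \to]
= \lnot (\lnot (R \lor Q) \lor \lnot Q) \lor (R \to \lnot Q) \land (\lnot Q \to R) \land P   [eliminate \leftrightarrow]
= \lnot (\lnot (R \lor Q) \lor \lnot Q) \lor (\lnot R \lor \lnot Q) \land (\lnot Q \to R) \land P   [eliminate \to]
= \lnot (\lnot (R \lor Q) \lor \lnot Q) \lor (\lnot R \lor \lnot Q) \land (\lnot \lnot Q \lor R) \land P   [eliminate \to]
= \lnot \lnot (R \lor Q) \land \lnot \lnot Q \lor (\lnot R \lor \lnot Q) \land (\lnot \lnot Q \lor R) \land P   [De Morgan]
= (R \lor Q) \land \lnot \lnot Q \lor (\lnot R \lor \lnot Q) \land (\lnot \lnot Q \lor R) \land P   [double negation]
= (R \lor Q) \land Q \lor (\lnot R \lor \lnot Q) \land (\lnot \lnot Q \lor R) \land P   [double negation]
= (R \lor Q) \land Q \lor (\lnot R \lor \lnot Q) \land (Q \lor R) \land P   [double negation]
= (R \lor Q \lor \lnot R \lor \lnot Q) \land (R \lor Q \lor Q \lor R) \land (R \lor Q \lor P) \land (Q \lor \lnot R \lor \lnot Q) \land (Q \lor Q \lor R) \land (Q \lor P)   [distribute \lor over \land]
= (R \lor Q) \land (Q \lor P)   [simplify]

(R \lor Q) \land (Q \lor P)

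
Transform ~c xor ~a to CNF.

~c xor ~a
⇔ (~c | ~a) & ~(~c & ~a)   (expand xor)
⇔ (~c | ~a) & (~~c | ~~a)   (De Morgan)
⇔ (~c | ~a) & (c | ~~a)   (double negation)
⇔ (~c | ~a) & (c | a)   (double negation)

(~c | ~a) & (c | a)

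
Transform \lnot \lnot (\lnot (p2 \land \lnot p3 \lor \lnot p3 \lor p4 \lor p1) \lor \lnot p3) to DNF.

\lnot \lnot (\lnot (p2 \land \lnot p3 \lor \lnot p3 \lor p4 \lor p1) \lor \lnot p3)
≡ \lnot (p2 \land \lnot p3 \lor \lnot p3 \lor p4 \lor p1) \lor \lnot p3   [double negation]
≡ \lnot (p2 \land \lnot p3) \land \lnot \lnot p3 \land \lnot p4 \land \lnot p1 \lor \lnot p3   [De Morgan]
≡ (\lnot p2 \lor \lnot \lnot p3) \land \lnot \lnot p3 \land \lnot p4 \land \lnot p1 \lor \lnot p3   [De Morgan]
≡ (\lnot p2 \lor p3) \land \lnot \lnot p3 \land \lnot p4 \land \lnot p1 \lor \lnot p3   [double negation]
≡ (\lnot p2 \lor p3) \land p3 \land \lnot p4 \land \lnot p1 \lor \lnot p3   [double negation]
≡ \lnot p2 \land p3 \land \lnot p4 \land \lnot p1 \lor p3 \land p3 \land \lnot p4 \land \lnot p1 \lor \lnot p3   [distribute \land over \lor]
≡ p3 \land \lnot p4 \land \lnot p1 \lor \lnot p3   [simplify]

p3 \land \lnot p4 \land \lnot p1 \lor \lnot p3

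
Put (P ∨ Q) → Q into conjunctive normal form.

¬P ∨ Q

(P ∨ Q) → Q
= ¬(P ∨ Q) ∨ Q   [eliminate →]
= (¬P ∧ ¬Q) ∨ Q   [De Morgan]
= (¬P ∨ Q) ∧ (¬Q ∨ Q)   [distribute ∨ over ∧]
= ¬P ∨ Q   [simplify]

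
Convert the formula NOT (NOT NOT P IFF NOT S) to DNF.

NOT (NOT NOT P IFF NOT S)
≡ NOT ((NOT NOT P IMPLIES NOT S) AND (NOT S IMPLIES NOT NOT P))   [eliminate IFF]
≡ NOT ((NOT NOT NOT P OR NOT S) AND (NOT S IMPLIES NOT NOT P))   [eliminate IMPLIES]
≡ NOT ((NOT NOT NOT P OR NOT S) AND (NOT NOT S OR NOT NOT P))   [eliminate IMPLIES]
≡ NOT (NOT NOT NOT P OR NOT S) OR NOT (NOT NOT S OR NOT NOT P)   [De Morgan]
≡ (NOT NOT NOT NOT P AND NOT NOT S) OR NOT (NOT NOT S OR NOT NOT P)   [De Morgan]
≡ (NOT NOT P AND NOT NOT S) OR NOT (NOT NOT S OR NOT NOT P)   [double negation]
≡ (P AND NOT NOT S) OR NOT (NOT NOT S OR NOT NOT P)   [double negation]
≡ (P AND S) OR NOT (NOT NOT S OR NOT NOT P)   [double negation]
≡ (P AND S) OR (NOT NOT NOT S AND NOT NOT NOT P)   [De Morgan]
≡ (P AND S) OR (NOT S AND NOT NOT NOT P)   [double negation]
≡ (P AND S) OR (NOT S AND NOT P)   [double negation]

(P AND S) OR (NOT S AND NOT P)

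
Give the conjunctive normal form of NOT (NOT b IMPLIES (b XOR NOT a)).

NOT b AND (a OR b)

NOT (NOT b IMPLIES (b XOR NOT a))
≡ NOT (NOT NOT b OR (b XOR NOT a))   (eliminate IMPLIES)
≡ NOT (NOT NOT b OR ((b OR NOT a) AND NOT (b AND NOT a)))   (expand XOR)
≡ NOT NOT NOT b AND NOT ((b OR NOT a) AND NOT (b AND NOT a))   (De Morgan)
≡ NOT b AND NOT ((b OR NOT a) AND NOT (b AND NOT a))   (double negation)
≡ NOT b AND (NOT (b OR NOT a) OR NOT NOT (b AND NOT a))   (De Morgan)
≡ NOT b AND ((NOT b AND NOT NOT a) OR NOT NOT (b AND NOT a))   (De Morgan)
≡ NOT b AND ((NOT b AND a) OR NOT NOT (b AND NOT a))   (double negation)
≡ NOT b AND ((NOT b AND a) OR (b AND NOT a))   (double negation)
≡ NOT b AND (NOT b OR b) AND (NOT b OR NOT a) AND (a OR b) AND (a OR NOT a)   (distribute OR over AND)
≡ NOT b AND (a OR b)   (simplify)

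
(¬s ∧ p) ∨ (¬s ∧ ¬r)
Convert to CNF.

¬s ∧ (p ∨ ¬r)

(¬s ∧ p) ∨ (¬s ∧ ¬r)
= (¬s ∨ ¬s) ∧ (¬s ∨ ¬r) ∧ (p ∨ ¬s) ∧ (p ∨ ¬r)   [distribute ∨ over ∧]
= ¬s ∧ (p ∨ ¬r)   [simplify]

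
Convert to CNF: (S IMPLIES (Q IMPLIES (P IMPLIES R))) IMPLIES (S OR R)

S OR R

(S IMPLIES (Q IMPLIES (P IMPLIES R))) IMPLIES (S OR R)
≡ NOT (S IMPLIES (Q IMPLIES (P IMPLIES R))) OR S OR R   [eliminate IMPLIES]
≡ NOT (NOT S OR (Q IMPLIES (P IMPLIES R))) OR S OR R   [eliminate IMPLIES]
≡ NOT (NOT S OR NOT Q OR (P IMPLIES R)) OR S OR R   [eliminate IMPLIES]
≡ NOT (NOT S OR NOT Q OR NOT P OR R) OR S OR R   [eliminate IMPLIES]
≡ (NOT NOT S AND NOT NOT Q AND NOT NOT P AND NOT R) OR S OR R   [De Morgan]
≡ (S AND NOT NOT Q AND NOT NOT P AND NOT R) OR S OR R   [double negation]
≡ (S AND Q AND NOT NOT P AND NOT R) OR S OR R   [double negation]
≡ (S AND Q AND P AND NOT R) OR S OR R   [double negation]
≡ (S OR S OR R) AND (Q OR S OR R) AND (P OR S OR R) AND (NOT R OR S OR R)   [distribute OR over AND]
≡ S OR R   [simplify]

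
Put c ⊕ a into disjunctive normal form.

c ⊕ a
= (c ∧ ¬a) ∨ (¬c ∧ a)   — expand ⊕

(c ∧ ¬a) ∨ (¬c ∧ a)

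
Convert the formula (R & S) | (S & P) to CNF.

(R | P) & S

(R & S) | (S & P)
≡ (R | S) & (R | P) & (S | S) & (S | P)   [distribute | over &]
≡ (R | P) & S   [simplify]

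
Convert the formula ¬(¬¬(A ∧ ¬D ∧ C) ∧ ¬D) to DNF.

¬A ∨ D ∨ ¬C

¬(¬¬(A ∧ ¬D ∧ C) ∧ ¬D)
≡ ¬¬¬(A ∧ ¬D ∧ C) ∨ ¬¬D   [De Morgan]
≡ ¬(A ∧ ¬D ∧ C) ∨ ¬¬D   [double negation]
≡ ¬A ∨ ¬¬D ∨ ¬C ∨ ¬¬D   [De Morgan]
≡ ¬A ∨ D ∨ ¬C ∨ ¬¬D   [double negation]
≡ ¬A ∨ D ∨ ¬C ∨ D   [double negation]
≡ ¬A ∨ D ∨ ¬C   [simplify]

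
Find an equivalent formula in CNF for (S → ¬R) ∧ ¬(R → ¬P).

(S → ¬R) ∧ ¬(R → ¬P)
≡ (¬S ∨ ¬R) ∧ ¬(R → ¬P)   — eliminate →
≡ (¬S ∨ ¬R) ∧ ¬(¬R ∨ ¬P)   — eliminate →
≡ (¬S ∨ ¬R) ∧ ¬¬R ∧ ¬¬P   — De Morgan
≡ (¬S ∨ ¬R) ∧ R ∧ ¬¬P   — double negation
≡ (¬S ∨ ¬R) ∧ R ∧ P   — double negation

(¬S ∨ ¬R) ∧ R ∧ P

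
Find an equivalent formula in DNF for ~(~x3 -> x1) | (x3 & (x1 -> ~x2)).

~(~x3 -> x1) | (x3 & (x1 -> ~x2))
≡ ~(~~x3 | x1) | (x3 & (x1 -> ~x2))   [eliminate ->]
≡ ~(~~x3 | x1) | (x3 & (~x1 | ~x2))   [eliminate ->]
≡ (~~~x3 & ~x1) | (x3 & (~x1 | ~x2))   [De Morgan]
≡ (~x3 & ~x1) | (x3 & (~x1 | ~x2))   [double negation]
≡ (~x3 & ~x1) | (x3 & ~x1) | (x3 & ~x2)   [distribute & over |]

(~x3 & ~x1) | (x3 & ~x1) | (x3 & ~x2)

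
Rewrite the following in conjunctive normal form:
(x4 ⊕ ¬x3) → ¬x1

(¬x4 ∨ ¬x3 ∨ ¬x1) ∧ (x3 ∨ x4 ∨ ¬x1)

(x4 ⊕ ¬x3) → ¬x1
≡ ¬(x4 ⊕ ¬x3) ∨ ¬x1   — eliminate →
≡ ¬((x4 ∨ ¬x3) ∧ ¬(x4 ∧ ¬x3)) ∨ ¬x1   — expand ⊕
≡ ¬(x4 ∨ ¬x3) ∨ ¬¬(x4 ∧ ¬x3) ∨ ¬x1   — De Morgan
≡ (¬x4 ∧ ¬¬x3) ∨ ¬¬(x4 ∧ ¬x3) ∨ ¬x1   — De Morgan
≡ (¬x4 ∧ x3) ∨ ¬¬(x4 ∧ ¬x3) ∨ ¬x1   — double negation
≡ (¬x4 ∧ x3) ∨ (x4 ∧ ¬x3) ∨ ¬x1   — double negation
≡ (¬x4 ∨ x4 ∨ ¬x1) ∧ (¬x4 ∨ ¬x3 ∨ ¬x1) ∧ (x3 ∨ x4 ∨ ¬x1) ∧ (x3 ∨ ¬x3 ∨ ¬x1)   — distribute ∨ over ∧
≡ (¬x4 ∨ ¬x3 ∨ ¬x1) ∧ (x3 ∨ x4 ∨ ¬x1)   — simplify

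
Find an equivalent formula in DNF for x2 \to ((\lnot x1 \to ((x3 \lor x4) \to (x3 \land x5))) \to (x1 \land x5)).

\lnot x2 \lor (\lnot x1 \land x3 \land \lnot x5) \lor (\lnot x1 \land x4 \land \lnot x3) \lor (\lnot x1 \land x4 \land \lnot x5) \lor (x1 \land x5)

x2 \to ((\lnot x1 \to ((x3 \lor x4) \to (x3 \land x5))) \to (x1 \land x5))
⇔ \lnot x2 \lor ((\lnot x1 \to ((x3 \lor x4) \to (x3 \land x5))) \to (x1 \land x5))
⇔ \lnot x2 \lor \lnot (\lnot x1 \to ((x3 \lor x4) \to (x3 \land x5))) \lor (x1 \land x5)
⇔ \lnot x2 \lor \lnot (\lnot \lnot x1 \lor ((x3 \lor x4) \to (x3 \land x5))) \lor (x1 \land x5)
⇔ \lnot x2 \lor \lnot (\lnot \lnot x1 \lor \lnot (x3 \lor x4) \lor (x3 \land x5)) \lor (x1 \land x5)
⇔ \lnot x2 \lor (\lnot \lnot \lnot x1 \land \lnot \lnot (x3 \lor x4) \land \lnot (x3 \land x5)) \lor (x1 \land x5)
⇔ \lnot x2 \lor (\lnot x1 \land \lnot \lnot (x3 \lor x4) \land \lnot (x3 \land x5)) \lor (x1 \land x5)
⇔ \lnot x2 \lor (\lnot x1 \land (x3 \lor x4) \land \lnot (x3 \land x5)) \lor (x1 \land x5)
⇔ \lnot x2 \lor (\lnot x1 \land (x3 \lor x4) \land (\lnot x3 \lor \lnot x5)) \lor (x1 \land x5)
⇔ \lnot x2 \lor (\lnot x1 \land x3 \land \lnot x3) \lor (\lnot x1 \land x3 \land \lnot x5) \lor (\lnot x1 \land x4 \land \lnot x3) \lor (\lnot x1 \land x4 \land \lnot x5) \lor (x1 \land x5)
⇔ \lnot x2 \lor (\lnot x1 \land x3 \land \lnot x5) \lor (\lnot x1 \land x4 \land \lnot x3) \lor (\lnot x1 \land x4 \land \lnot x5) \lor (x1 \land x5)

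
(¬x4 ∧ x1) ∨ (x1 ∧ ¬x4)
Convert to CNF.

¬x4 ∧ x1

(¬x4 ∧ x1) ∨ (x1 ∧ ¬x4)
≡ (¬x4 ∨ x1) ∧ (¬x4 ∨ ¬x4) ∧ (x1 ∨ x1) ∧ (x1 ∨ ¬x4)   — distribute ∨ over ∧
≡ ¬x4 ∧ x1   — simplify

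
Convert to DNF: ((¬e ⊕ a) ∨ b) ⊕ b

((¬e ⊕ a) ∨ b) ⊕ b
= (((¬e ⊕ a) ∨ b) ∧ ¬b) ∨ (¬((¬e ⊕ a) ∨ b) ∧ b)   [expand ⊕]
= (((¬e ∧ ¬a) ∨ (¬¬e ∧ a) ∨ b) ∧ ¬b) ∨ (¬((¬e ⊕ a) ∨ b) ∧ b)   [expand ⊕]
= (((¬e ∧ ¬a) ∨ (¬¬e ∧ a) ∨ b) ∧ ¬b) ∨ (¬((¬e ∧ ¬a) ∨ (¬¬e ∧ a) ∨ b) ∧ b)   [expand ⊕]
= (((¬e ∧ ¬a) ∨ (e ∧ a) ∨ b) ∧ ¬b) ∨ (¬((¬e ∧ ¬a) ∨ (¬¬e ∧ a) ∨ b) ∧ b)   [double negation]
= (((¬e ∧ ¬a) ∨ (e ∧ a) ∨ b) ∧ ¬b) ∨ (¬(¬e ∧ ¬a) ∧ ¬(¬¬e ∧ a) ∧ ¬b ∧ b)   [De Morgan]
= (((¬e ∧ ¬a) ∨ (e ∧ a) ∨ b) ∧ ¬b) ∨ ((¬¬e ∨ ¬¬a) ∧ ¬(¬¬e ∧ a) ∧ ¬b ∧ b)   [De Morgan]
= (((¬e ∧ ¬a) ∨ (e ∧ a) ∨ b) ∧ ¬b) ∨ ((e ∨ ¬¬a) ∧ ¬(¬¬e ∧ a) ∧ ¬b ∧ b)   [double negation]
= (((¬e ∧ ¬a) ∨ (e ∧ a) ∨ b) ∧ ¬b) ∨ ((e ∨ a) ∧ ¬(¬¬e ∧ a) ∧ ¬b ∧ b)   [double negation]
= (((¬e ∧ ¬a) ∨ (e ∧ a) ∨ b) ∧ ¬b) ∨ ((e ∨ a) ∧ (¬¬¬e ∨ ¬a) ∧ ¬b ∧ b)   [De Morgan]
= (((¬e ∧ ¬a) ∨ (e ∧ a) ∨ b) ∧ ¬b) ∨ ((e ∨ a) ∧ (¬e ∨ ¬a) ∧ ¬b ∧ b)   [double negation]
= (¬e ∧ ¬a ∧ ¬b) ∨ (e ∧ a ∧ ¬b) ∨ (b ∧ ¬b) ∨ (e ∧ ¬e ∧ ¬b ∧ b) ∨ (e ∧ ¬a ∧ ¬b ∧ b) ∨ (a ∧ ¬e ∧ ¬b ∧ b) ∨ (a ∧ ¬a ∧ ¬b ∧ b)   [distribute ∧ over ∨]
= (¬e ∧ ¬a ∧ ¬b) ∨ (e ∧ a ∧ ¬b)   [simplify]

(¬e ∧ ¬a ∧ ¬b) ∨ (e ∧ a ∧ ¬b)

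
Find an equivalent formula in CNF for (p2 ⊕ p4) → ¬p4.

¬p4 ∨ p2

(p2 ⊕ p4) → ¬p4
≡ ¬(p2 ⊕ p4) ∨ ¬p4   — eliminate →
≡ ¬((p2 ∨ p4) ∧ ¬(p2 ∧ p4)) ∨ ¬p4   — expand ⊕
≡ ¬(p2 ∨ p4) ∨ ¬¬(p2 ∧ p4) ∨ ¬p4   — De Morgan
≡ (¬p2 ∧ ¬p4) ∨ ¬¬(p2 ∧ p4) ∨ ¬p4   — De Morgan
≡ (¬p2 ∧ ¬p4) ∨ (p2 ∧ p4) ∨ ¬p4   — double negation
≡ (¬p2 ∨ p2 ∨ ¬p4) ∧ (¬p2 ∨ p4 ∨ ¬p4) ∧ (¬p4 ∨ p2 ∨ ¬p4) ∧ (¬p4 ∨ p4 ∨ ¬p4)   — distribute ∨ over ∧
≡ ¬p4 ∨ p2   — simplify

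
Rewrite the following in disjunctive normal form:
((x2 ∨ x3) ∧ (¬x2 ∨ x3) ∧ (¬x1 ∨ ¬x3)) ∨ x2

((x2 ∨ x3) ∧ (¬x2 ∨ x3) ∧ (¬x1 ∨ ¬x3)) ∨ x2
= (x2 ∧ ¬x2 ∧ ¬x1) ∨ (x2 ∧ ¬x2 ∧ ¬x3) ∨ (x2 ∧ x3 ∧ ¬x1) ∨ (x2 ∧ x3 ∧ ¬x3) ∨ (x3 ∧ ¬x2 ∧ ¬x1) ∨ (x3 ∧ ¬x2 ∧ ¬x3) ∨ (x3 ∧ x3 ∧ ¬x1) ∨ (x3 ∧ x3 ∧ ¬x3) ∨ x2
= (x3 ∧ ¬x1) ∨ x2

(x3 ∧ ¬x1) ∨ x2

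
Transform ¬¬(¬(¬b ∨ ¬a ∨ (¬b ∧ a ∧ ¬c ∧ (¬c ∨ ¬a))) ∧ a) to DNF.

b ∧ a

¬¬(¬(¬b ∨ ¬a ∨ (¬b ∧ a ∧ ¬c ∧ (¬c ∨ ¬a))) ∧ a)
≡ ¬(¬b ∨ ¬a ∨ (¬b ∧ a ∧ ¬c ∧ (¬c ∨ ¬a))) ∧ a   — double negation
≡ ¬¬b ∧ ¬¬a ∧ ¬(¬b ∧ a ∧ ¬c ∧ (¬c ∨ ¬a)) ∧ a   — De Morgan
≡ b ∧ ¬¬a ∧ ¬(¬b ∧ a ∧ ¬c ∧ (¬c ∨ ¬a)) ∧ a   — double negation
≡ b ∧ a ∧ ¬(¬b ∧ a ∧ ¬c ∧ (¬c ∨ ¬a)) ∧ a   — double negation
≡ b ∧ a ∧ (¬¬b ∨ ¬a ∨ ¬¬c ∨ ¬(¬c ∨ ¬a)) ∧ a   — De Morgan
≡ b ∧ a ∧ (b ∨ ¬a ∨ ¬¬c ∨ ¬(¬c ∨ ¬a)) ∧ a   — double negation
≡ b ∧ a ∧ (b ∨ ¬a ∨ c ∨ ¬(¬c ∨ ¬a)) ∧ a   — double negation
≡ b ∧ a ∧ (b ∨ ¬a ∨ c ∨ (¬¬c ∧ ¬¬a)) ∧ a   — De Morgan
≡ b ∧ a ∧ (b ∨ ¬a ∨ c ∨ (c ∧ ¬¬a)) ∧ a   — double negation
≡ b ∧ a ∧ (b ∨ ¬a ∨ c ∨ (c ∧ a)) ∧ a   — double negation
≡ (b ∧ a ∧ b ∧ a) ∨ (b ∧ a ∧ ¬a ∧ a) ∨ (b ∧ a ∧ c ∧ a) ∨ (b ∧ a ∧ c ∧ a ∧ a)   — distribute ∧ over ∨
≡ b ∧ a   — simplify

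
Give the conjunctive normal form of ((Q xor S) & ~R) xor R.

((Q xor S) & ~R) xor R
⇔ (((Q xor S) & ~R) | R) & ~((Q xor S) & ~R & R)   (expand xor)
⇔ (((Q | S) & ~(Q & S) & ~R) | R) & ~((Q xor S) & ~R & R)   (expand xor)
⇔ (((Q | S) & ~(Q & S) & ~R) | R) & ~((Q | S) & ~(Q & S) & ~R & R)   (expand xor)
⇔ (((Q | S) & (~Q | ~S) & ~R) | R) & ~((Q | S) & ~(Q & S) & ~R & R)   (De Morgan)
⇔ (((Q | S) & (~Q | ~S) & ~R) | R) & (~(Q | S) | ~~(Q & S) | ~~R | ~R)   (De Morgan)
⇔ (((Q | S) & (~Q | ~S) & ~R) | R) & ((~Q & ~S) | ~~(Q & S) | ~~R | ~R)   (De Morgan)
⇔ (((Q | S) & (~Q | ~S) & ~R) | R) & ((~Q & ~S) | (Q & S) | ~~R | ~R)   (double negation)
⇔ (((Q | S) & (~Q | ~S) & ~R) | R) & ((~Q & ~S) | (Q & S) | R | ~R)   (double negation)
⇔ (Q | S | R) & (~Q | ~S | R) & (~R | R) & (~Q | Q | R | ~R) & (~Q | S | R | ~R) & (~S | Q | R | ~R) & (~S | S | R | ~R)   (distribute | over &)
⇔ (Q | S | R) & (~Q | ~S | R)   (simplify)

(Q | S | R) & (~Q | ~S | R)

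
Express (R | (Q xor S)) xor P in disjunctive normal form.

(R | (Q xor S)) xor P
≡ ((R | (Q xor S)) & ~P) | (~(R | (Q xor S)) & P)   (expand xor)
≡ ((R | (Q & ~S) | (~Q & S)) & ~P) | (~(R | (Q xor S)) & P)   (expand xor)
≡ ((R | (Q & ~S) | (~Q & S)) & ~P) | (~(R | (Q & ~S) | (~Q & S)) & P)   (expand xor)
≡ ((R | (Q & ~S) | (~Q & S)) & ~P) | (~R & ~(Q & ~S) & ~(~Q & S) & P)   (De Morgan)
≡ ((R | (Q & ~S) | (~Q & S)) & ~P) | (~R & (~Q | ~~S) & ~(~Q & S) & P)   (De Morgan)
≡ ((R | (Q & ~S) | (~Q & S)) & ~P) | (~R & (~Q | S) & ~(~Q & S) & P)   (double negation)
≡ ((R | (Q & ~S) | (~Q & S)) & ~P) | (~R & (~Q | S) & (~~Q | ~S) & P)   (De Morgan)
≡ ((R | (Q & ~S) | (~Q & S)) & ~P) | (~R & (~Q | S) & (Q | ~S) & P)   (double negation)
≡ (R & ~P) | (Q & ~S & ~P) | (~Q & S & ~P) | (~R & ~Q & Q & P) | (~R & ~Q & ~S & P) | (~R & S & Q & P) | (~R & S & ~S & P)   (distribute & over |)
≡ (R & ~P) | (Q & ~S & ~P) | (~Q & S & ~P) | (~R & ~Q & ~S & P) | (~R & S & Q & P)   (simplify)

(R & ~P) | (Q & ~S & ~P) | (~Q & S & ~P) | (~R & ~Q & ~S & P) | (~R & S & Q & P)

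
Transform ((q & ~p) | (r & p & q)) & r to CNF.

q & r

((q & ~p) | (r & p & q)) & r
= (q | r) & (q | p) & (q | q) & (~p | r) & (~p | p) & (~p | q) & r   — distribute | over &
= q & r   — simplify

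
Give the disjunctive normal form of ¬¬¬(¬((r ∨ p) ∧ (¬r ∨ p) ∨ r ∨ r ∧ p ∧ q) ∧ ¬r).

p ∨ r

¬¬¬(¬((r ∨ p) ∧ (¬r ∨ p) ∨ r ∨ r ∧ p ∧ q) ∧ ¬r)
= ¬(¬((r ∨ p) ∧ (¬r ∨ p) ∨ r ∨ r ∧ p ∧ q) ∧ ¬r)   — double negation
= ¬¬((r ∨ p) ∧ (¬r ∨ p) ∨ r ∨ r ∧ p ∧ q) ∨ ¬¬r   — De Morgan
= (r ∨ p) ∧ (¬r ∨ p) ∨ r ∨ r ∧ p ∧ q ∨ ¬¬r   — double negation
= (r ∨ p) ∧ (¬r ∨ p) ∨ r ∨ r ∧ p ∧ q ∨ r   — double negation
= r ∧ ¬r ∨ r ∧ p ∨ p ∧ ¬r ∨ p ∧ p ∨ r ∨ r ∧ p ∧ q ∨ r   — distribute ∧ over ∨
= p ∨ r   — simplify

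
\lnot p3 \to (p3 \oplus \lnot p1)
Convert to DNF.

\lnot p3 \to (p3 \oplus \lnot p1)
⇔ \lnot \lnot p3 \lor (p3 \oplus \lnot p1)   [eliminate \to]
⇔ \lnot \lnot p3 \lor (p3 \land \lnot \lnot p1) \lor (\lnot p3 \land \lnot p1)   [expand \oplus]
⇔ p3 \lor (p3 \land \lnot \lnot p1) \lor (\lnot p3 \land \lnot p1)   [double negation]
⇔ p3 \lor (p3 \land p1) \lor (\lnot p3 \land \lnot p1)   [double negation]
⇔ p3 \lor (\lnot p3 \land \lnot p1)   [simplify]

p3 \lor (\lnot p3 \land \lnot p1)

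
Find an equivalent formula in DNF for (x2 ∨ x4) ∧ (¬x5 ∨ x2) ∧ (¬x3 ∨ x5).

(x2 ∨ x4) ∧ (¬x5 ∨ x2) ∧ (¬x3 ∨ x5)
= (x2 ∧ ¬x5 ∧ ¬x3) ∨ (x2 ∧ ¬x5 ∧ x5) ∨ (x2 ∧ x2 ∧ ¬x3) ∨ (x2 ∧ x2 ∧ x5) ∨ (x4 ∧ ¬x5 ∧ ¬x3) ∨ (x4 ∧ ¬x5 ∧ x5) ∨ (x4 ∧ x2 ∧ ¬x3) ∨ (x4 ∧ x2 ∧ x5)   [distribute ∧ over ∨]
= (x2 ∧ ¬x3) ∨ (x2 ∧ x5) ∨ (x4 ∧ ¬x5 ∧ ¬x3)   [simplify]

(x2 ∧ ¬x3) ∨ (x2 ∧ x5) ∨ (x4 ∧ ¬x5 ∧ ¬x3)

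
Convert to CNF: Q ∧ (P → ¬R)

Q ∧ (P → ¬R)
≡ Q ∧ (¬P ∨ ¬R)   (eliminate →)

Q ∧ (¬P ∨ ¬R)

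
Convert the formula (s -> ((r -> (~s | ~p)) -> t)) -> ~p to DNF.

(s & ~r & ~t) | ~p

(s -> ((r -> (~s | ~p)) -> t)) -> ~p
≡ ~(s -> ((r -> (~s | ~p)) -> t)) | ~p   — eliminate ->
≡ ~(~s | ((r -> (~s | ~p)) -> t)) | ~p   — eliminate ->
≡ ~(~s | ~(r -> (~s | ~p)) | t) | ~p   — eliminate ->
≡ ~(~s | ~(~r | ~s | ~p) | t) | ~p   — eliminate ->
≡ (~~s & ~~(~r | ~s | ~p) & ~t) | ~p   — De Morgan
≡ (s & ~~(~r | ~s | ~p) & ~t) | ~p   — double negation
≡ (s & (~r | ~s | ~p) & ~t) | ~p   — double negation
≡ (s & ~r & ~t) | (s & ~s & ~t) | (s & ~p & ~t) | ~p   — distribute & over |
≡ (s & ~r & ~t) | ~p   — simplify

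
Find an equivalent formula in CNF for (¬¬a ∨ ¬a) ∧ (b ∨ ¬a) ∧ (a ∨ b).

(b ∨ ¬a) ∧ (a ∨ b)

(¬¬a ∨ ¬a) ∧ (b ∨ ¬a) ∧ (a ∨ b)
≡ (a ∨ ¬a) ∧ (b ∨ ¬a) ∧ (a ∨ b)   — double negation
≡ (b ∨ ¬a) ∧ (a ∨ b)   — simplify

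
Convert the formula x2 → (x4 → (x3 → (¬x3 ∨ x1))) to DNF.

x2 → (x4 → (x3 → (¬x3 ∨ x1)))
≡ ¬x2 ∨ (x4 → (x3 → (¬x3 ∨ x1)))   — eliminate →
≡ ¬x2 ∨ ¬x4 ∨ (x3 → (¬x3 ∨ x1))   — eliminate →
≡ ¬x2 ∨ ¬x4 ∨ ¬x3 ∨ ¬x3 ∨ x1   — eliminate →
≡ ¬x2 ∨ ¬x4 ∨ ¬x3 ∨ x1   — simplify

¬x2 ∨ ¬x4 ∨ ¬x3 ∨ x1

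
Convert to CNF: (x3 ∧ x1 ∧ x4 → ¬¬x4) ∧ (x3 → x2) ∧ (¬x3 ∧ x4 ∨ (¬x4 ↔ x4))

(¬x3 ∨ x2) ∧ (¬x3 ∨ ¬x4) ∧ x4

(x3 ∧ x1 ∧ x4 → ¬¬x4) ∧ (x3 → x2) ∧ (¬x3 ∧ x4 ∨ (¬x4 ↔ x4))
= (¬(x3 ∧ x1 ∧ x4) ∨ ¬¬x4) ∧ (x3 → x2) ∧ (¬x3 ∧ x4 ∨ (¬x4 ↔ x4))   — eliminate →
= (¬(x3 ∧ x1 ∧ x4) ∨ ¬¬x4) ∧ (¬x3 ∨ x2) ∧ (¬x3 ∧ x4 ∨ (¬x4 ↔ x4))   — eliminate →
= (¬(x3 ∧ x1 ∧ x4) ∨ ¬¬x4) ∧ (¬x3 ∨ x2) ∧ (¬x3 ∧ x4 ∨ (¬x4 → x4) ∧ (x4 → ¬x4))   — eliminate ↔
= (¬(x3 ∧ x1 ∧ x4) ∨ ¬¬x4) ∧ (¬x3 ∨ x2) ∧ (¬x3 ∧ x4 ∨ (¬¬x4 ∨ x4) ∧ (x4 → ¬x4))   — eliminate →
= (¬(x3 ∧ x1 ∧ x4) ∨ ¬¬x4) ∧ (¬x3 ∨ x2) ∧ (¬x3 ∧ x4 ∨ (¬¬x4 ∨ x4) ∧ (¬x4 ∨ ¬x4))   — eliminate →
= (¬x3 ∨ ¬x1 ∨ ¬x4 ∨ ¬¬x4) ∧ (¬x3 ∨ x2) ∧ (¬x3 ∧ x4 ∨ (¬¬x4 ∨ x4) ∧ (¬x4 ∨ ¬x4))   — De Morgan
= (¬x3 ∨ ¬x1 ∨ ¬x4 ∨ x4) ∧ (¬x3 ∨ x2) ∧ (¬x3 ∧ x4 ∨ (¬¬x4 ∨ x4) ∧ (¬x4 ∨ ¬x4))   — double negation
= (¬x3 ∨ ¬x1 ∨ ¬x4 ∨ x4) ∧ (¬x3 ∨ x2) ∧ (¬x3 ∧ x4 ∨ (x4 ∨ x4) ∧ (¬x4 ∨ ¬x4))   — double negation
= (¬x3 ∨ ¬x1 ∨ ¬x4 ∨ x4) ∧ (¬x3 ∨ x2) ∧ (¬x3 ∨ x4 ∨ x4) ∧ (¬x3 ∨ ¬x4 ∨ ¬x4) ∧ (x4 ∨ x4 ∨ x4) ∧ (x4 ∨ ¬x4 ∨ ¬x4)   — distribute ∨ over ∧
= (¬x3 ∨ x2) ∧ (¬x3 ∨ ¬x4) ∧ x4   — simplify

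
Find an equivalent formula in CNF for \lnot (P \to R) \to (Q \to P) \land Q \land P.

\lnot P \lor R \lor Q

\lnot (P \to R) \to (Q \to P) \land Q \land P
= \lnot \lnot (P \to R) \lor (Q \to P) \land Q \land P   [eliminate \to]
= \lnot \lnot (\lnot P \lor R) \lor (Q \to P) \land Q \land P   [eliminate \to]
= \lnot \lnot (\lnot P \lor R) \lor (\lnot Q \lor P) \land Q \land P   [eliminate \to]
= \lnot P \lor R \lor (\lnot Q \lor P) \land Q \land P   [double negation]
= (\lnot P \lor R \lor \lnot Q \lor P) \land (\lnot P \lor R \lor Q) \land (\lnot P \lor R \lor P)   [distribute \lor over \land]
= \lnot P \lor R \lor Q   [simplify]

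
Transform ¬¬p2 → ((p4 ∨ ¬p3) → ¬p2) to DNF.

¬¬p2 → ((p4 ∨ ¬p3) → ¬p2)
≡ ¬¬¬p2 ∨ ((p4 ∨ ¬p3) → ¬p2)   (eliminate →)
≡ ¬¬¬p2 ∨ ¬(p4 ∨ ¬p3) ∨ ¬p2   (eliminate →)
≡ ¬p2 ∨ ¬(p4 ∨ ¬p3) ∨ ¬p2   (double negation)
≡ ¬p2 ∨ (¬p4 ∧ ¬¬p3) ∨ ¬p2   (De Morgan)
≡ ¬p2 ∨ (¬p4 ∧ p3) ∨ ¬p2   (double negation)
≡ ¬p2 ∨ (¬p4 ∧ p3)   (simplify)

¬p2 ∨ (¬p4 ∧ p3)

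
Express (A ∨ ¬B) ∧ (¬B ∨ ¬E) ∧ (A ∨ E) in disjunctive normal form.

A ∧ ¬B ∨ A ∧ ¬E ∨ ¬B ∧ E

(A ∨ ¬B) ∧ (¬B ∨ ¬E) ∧ (A ∨ E)
= A ∧ ¬B ∧ A ∨ A ∧ ¬B ∧ E ∨ A ∧ ¬E ∧ A ∨ A ∧ ¬E ∧ E ∨ ¬B ∧ ¬B ∧ A ∨ ¬B ∧ ¬B ∧ E ∨ ¬B ∧ ¬E ∧ A ∨ ¬B ∧ ¬E ∧ E   (distribute ∧ over ∨)
= A ∧ ¬B ∨ A ∧ ¬E ∨ ¬B ∧ E   (simplify)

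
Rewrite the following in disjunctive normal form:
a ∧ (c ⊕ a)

a ∧ (c ⊕ a)
⇔ a ∧ ((c ∧ ¬a) ∨ (¬c ∧ a))   [expand ⊕]
⇔ (a ∧ c ∧ ¬a) ∨ (a ∧ ¬c ∧ a)   [distribute ∧ over ∨]
⇔ a ∧ ¬c   [simplify]

a ∧ ¬c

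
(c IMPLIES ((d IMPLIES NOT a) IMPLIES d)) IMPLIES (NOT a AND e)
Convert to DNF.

(c IMPLIES ((d IMPLIES NOT a) IMPLIES d)) IMPLIES (NOT a AND e)
≡ NOT (c IMPLIES ((d IMPLIES NOT a) IMPLIES d)) OR (NOT a AND e)   — eliminate IMPLIES
≡ NOT (NOT c OR ((d IMPLIES NOT a) IMPLIES d)) OR (NOT a AND e)   — eliminate IMPLIES
≡ NOT (NOT c OR NOT (d IMPLIES NOT a) OR d) OR (NOT a AND e)   — eliminate IMPLIES
≡ NOT (NOT c OR NOT (NOT d OR NOT a) OR d) OR (NOT a AND e)   — eliminate IMPLIES
≡ (NOT NOT c AND NOT NOT (NOT d OR NOT a) AND NOT d) OR (NOT a AND e)   — De Morgan
≡ (c AND NOT NOT (NOT d OR NOT a) AND NOT d) OR (NOT a AND e)   — double negation
≡ (c AND (NOT d OR NOT a) AND NOT d) OR (NOT a AND e)   — double negation
≡ (c AND NOT d AND NOT d) OR (c AND NOT a AND NOT d) OR (NOT a AND e)   — distribute AND over OR
≡ (c AND NOT d) OR (NOT a AND e)   — simplify

(c AND NOT d) OR (NOT a AND e)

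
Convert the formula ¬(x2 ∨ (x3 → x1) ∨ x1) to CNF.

¬(x2 ∨ (x3 → x1) ∨ x1)
⇔ ¬(x2 ∨ ¬x3 ∨ x1 ∨ x1)   — eliminate →
⇔ ¬x2 ∧ ¬¬x3 ∧ ¬x1 ∧ ¬x1   — De Morgan
⇔ ¬x2 ∧ x3 ∧ ¬x1 ∧ ¬x1   — double negation
⇔ ¬x2 ∧ x3 ∧ ¬x1   — simplify

¬x2 ∧ x3 ∧ ¬x1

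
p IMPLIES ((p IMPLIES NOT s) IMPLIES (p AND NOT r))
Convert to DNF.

p IMPLIES ((p IMPLIES NOT s) IMPLIES (p AND NOT r))
≡ NOT p OR ((p IMPLIES NOT s) IMPLIES (p AND NOT r))   [eliminate IMPLIES]
≡ NOT p OR NOT (p IMPLIES NOT s) OR (p AND NOT r)   [eliminate IMPLIES]
≡ NOT p OR NOT (NOT p OR NOT s) OR (p AND NOT r)   [eliminate IMPLIES]
≡ NOT p OR (NOT NOT p AND NOT NOT s) OR (p AND NOT r)   [De Morgan]
≡ NOT p OR (p AND NOT NOT s) OR (p AND NOT r)   [double negation]
≡ NOT p OR (p AND s) OR (p AND NOT r)   [double negation]

NOT p OR (p AND s) OR (p AND NOT r)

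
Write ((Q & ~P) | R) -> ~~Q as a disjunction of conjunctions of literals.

(~Q & ~R) | (P & ~R) | Q

((Q & ~P) | R) -> ~~Q
⇔ ~((Q & ~P) | R) | ~~Q   [eliminate ->]
⇔ (~(Q & ~P) & ~R) | ~~Q   [De Morgan]
⇔ ((~Q | ~~P) & ~R) | ~~Q   [De Morgan]
⇔ ((~Q | P) & ~R) | ~~Q   [double negation]
⇔ ((~Q | P) & ~R) | Q   [double negation]
⇔ (~Q & ~R) | (P & ~R) | Q   [distribute & over |]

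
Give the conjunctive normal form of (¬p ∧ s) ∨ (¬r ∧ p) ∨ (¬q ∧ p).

(¬p ∧ s) ∨ (¬r ∧ p) ∨ (¬q ∧ p)
≡ (¬p ∨ ¬r ∨ ¬q) ∧ (¬p ∨ ¬r ∨ p) ∧ (¬p ∨ p ∨ ¬q) ∧ (¬p ∨ p ∨ p) ∧ (s ∨ ¬r ∨ ¬q) ∧ (s ∨ ¬r ∨ p) ∧ (s ∨ p ∨ ¬q) ∧ (s ∨ p ∨ p)   — distribute ∨ over ∧
≡ (¬p ∨ ¬r ∨ ¬q) ∧ (s ∨ ¬r ∨ ¬q) ∧ (s ∨ p)   — simplify

(¬p ∨ ¬r ∨ ¬q) ∧ (s ∨ ¬r ∨ ¬q) ∧ (s ∨ p)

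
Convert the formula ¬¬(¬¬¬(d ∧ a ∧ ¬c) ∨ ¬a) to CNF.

¬d ∨ ¬a ∨ c

¬¬(¬¬¬(d ∧ a ∧ ¬c) ∨ ¬a)
≡ ¬¬¬(d ∧ a ∧ ¬c) ∨ ¬a   [double negation]
≡ ¬(d ∧ a ∧ ¬c) ∨ ¬a   [double negation]
≡ ¬d ∨ ¬a ∨ ¬¬c ∨ ¬a   [De Morgan]
≡ ¬d ∨ ¬a ∨ c ∨ ¬a   [double negation]
≡ ¬d ∨ ¬a ∨ c   [simplify]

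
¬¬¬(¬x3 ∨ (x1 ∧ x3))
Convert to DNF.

¬¬¬(¬x3 ∨ (x1 ∧ x3))
≡ ¬(¬x3 ∨ (x1 ∧ x3))   [double negation]
≡ ¬¬x3 ∧ ¬(x1 ∧ x3)   [De Morgan]
≡ x3 ∧ ¬(x1 ∧ x3)   [double negation]
≡ x3 ∧ (¬x1 ∨ ¬x3)   [De Morgan]
≡ (x3 ∧ ¬x1) ∨ (x3 ∧ ¬x3)   [distribute ∧ over ∨]
≡ x3 ∧ ¬x1   [simplify]

x3 ∧ ¬x1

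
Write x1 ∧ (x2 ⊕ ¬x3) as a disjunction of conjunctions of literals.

x1 ∧ (x2 ⊕ ¬x3)
≡ x1 ∧ (x2 ∧ ¬¬x3 ∨ ¬x2 ∧ ¬x3)
≡ x1 ∧ (x2 ∧ x3 ∨ ¬x2 ∧ ¬x3)
≡ x1 ∧ x2 ∧ x3 ∨ x1 ∧ ¬x2 ∧ ¬x3

x1 ∧ x2 ∧ x3 ∨ x1 ∧ ¬x2 ∧ ¬x3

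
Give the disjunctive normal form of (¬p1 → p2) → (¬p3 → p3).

¬p1 ∧ ¬p2 ∨ p3

(¬p1 → p2) → (¬p3 → p3)
= ¬(¬p1 → p2) ∨ (¬p3 → p3)
= ¬(¬¬p1 ∨ p2) ∨ (¬p3 → p3)
= ¬(¬¬p1 ∨ p2) ∨ ¬¬p3 ∨ p3
= ¬¬¬p1 ∧ ¬p2 ∨ ¬¬p3 ∨ p3
= ¬p1 ∧ ¬p2 ∨ ¬¬p3 ∨ p3
= ¬p1 ∧ ¬p2 ∨ p3 ∨ p3
= ¬p1 ∧ ¬p2 ∨ p3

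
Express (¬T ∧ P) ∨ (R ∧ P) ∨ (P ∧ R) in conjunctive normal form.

(¬T ∨ R) ∧ P

(¬T ∧ P) ∨ (R ∧ P) ∨ (P ∧ R)
= (¬T ∨ R ∨ P) ∧ (¬T ∨ R ∨ R) ∧ (¬T ∨ P ∨ P) ∧ (¬T ∨ P ∨ R) ∧ (P ∨ R ∨ P) ∧ (P ∨ R ∨ R) ∧ (P ∨ P ∨ P) ∧ (P ∨ P ∨ R)   (distribute ∨ over ∧)
= (¬T ∨ R) ∧ P   (simplify)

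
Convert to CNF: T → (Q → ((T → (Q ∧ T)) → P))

T → (Q → ((T → (Q ∧ T)) → P))
= ¬T ∨ (Q → ((T → (Q ∧ T)) → P))   (eliminate →)
= ¬T ∨ ¬Q ∨ ((T → (Q ∧ T)) → P)   (eliminate →)
= ¬T ∨ ¬Q ∨ ¬(T → (Q ∧ T)) ∨ P   (eliminate →)
= ¬T ∨ ¬Q ∨ ¬(¬T ∨ (Q ∧ T)) ∨ P   (eliminate →)
= ¬T ∨ ¬Q ∨ (¬¬T ∧ ¬(Q ∧ T)) ∨ P   (De Morgan)
= ¬T ∨ ¬Q ∨ (T ∧ ¬(Q ∧ T)) ∨ P   (double negation)
= ¬T ∨ ¬Q ∨ (T ∧ (¬Q ∨ ¬T)) ∨ P   (De Morgan)
= (¬T ∨ ¬Q ∨ T ∨ P) ∧ (¬T ∨ ¬Q ∨ ¬Q ∨ ¬T ∨ P)   (distribute ∨ over ∧)
= ¬T ∨ ¬Q ∨ P   (simplify)

¬T ∨ ¬Q ∨ P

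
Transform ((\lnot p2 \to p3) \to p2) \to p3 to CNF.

((\lnot p2 \to p3) \to p2) \to p3
⇔ \lnot ((\lnot p2 \to p3) \to p2) \lor p3   [eliminate \to]
⇔ \lnot (\lnot (\lnot p2 \to p3) \lor p2) \lor p3   [eliminate \to]
⇔ \lnot (\lnot (\lnot \lnot p2 \lor p3) \lor p2) \lor p3   [eliminate \to]
⇔ (\lnot \lnot (\lnot \lnot p2 \lor p3) \land \lnot p2) \lor p3   [De Morgan]
⇔ ((\lnot \lnot p2 \lor p3) \land \lnot p2) \lor p3   [double negation]
⇔ ((p2 \lor p3) \land \lnot p2) \lor p3   [double negation]
⇔ (p2 \lor p3 \lor p3) \land (\lnot p2 \lor p3)   [distribute \lor over \land]
⇔ (p2 \lor p3) \land (\lnot p2 \lor p3)   [simplify]

(p2 \lor p3) \land (\lnot p2 \lor p3)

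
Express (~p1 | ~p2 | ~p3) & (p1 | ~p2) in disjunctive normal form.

~p2 | (~p3 & p1)

(~p1 | ~p2 | ~p3) & (p1 | ~p2)
= (~p1 & p1) | (~p1 & ~p2) | (~p2 & p1) | (~p2 & ~p2) | (~p3 & p1) | (~p3 & ~p2)   [distribute & over |]
= ~p2 | (~p3 & p1)   [simplify]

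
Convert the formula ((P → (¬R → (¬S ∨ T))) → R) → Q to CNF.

(¬P ∨ R ∨ ¬S ∨ T ∨ Q) ∧ (¬R ∨ Q)

((P → (¬R → (¬S ∨ T))) → R) → Q
≡ ¬((P → (¬R → (¬S ∨ T))) → R) ∨ Q
≡ ¬(¬(P → (¬R → (¬S ∨ T))) ∨ R) ∨ Q
≡ ¬(¬(¬P ∨ (¬R → (¬S ∨ T))) ∨ R) ∨ Q
≡ ¬(¬(¬P ∨ ¬¬R ∨ ¬S ∨ T) ∨ R) ∨ Q
≡ (¬¬(¬P ∨ ¬¬R ∨ ¬S ∨ T) ∧ ¬R) ∨ Q
≡ ((¬P ∨ ¬¬R ∨ ¬S ∨ T) ∧ ¬R) ∨ Q
≡ ((¬P ∨ R ∨ ¬S ∨ T) ∧ ¬R) ∨ Q
≡ (¬P ∨ R ∨ ¬S ∨ T ∨ Q) ∧ (¬R ∨ Q)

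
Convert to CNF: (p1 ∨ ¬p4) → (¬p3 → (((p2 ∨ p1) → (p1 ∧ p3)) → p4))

(p1 ∨ ¬p4) → (¬p3 → (((p2 ∨ p1) → (p1 ∧ p3)) → p4))
≡ ¬(p1 ∨ ¬p4) ∨ (¬p3 → (((p2 ∨ p1) → (p1 ∧ p3)) → p4))   [eliminate →]
≡ ¬(p1 ∨ ¬p4) ∨ ¬¬p3 ∨ (((p2 ∨ p1) → (p1 ∧ p3)) → p4)   [eliminate →]
≡ ¬(p1 ∨ ¬p4) ∨ ¬¬p3 ∨ ¬((p2 ∨ p1) → (p1 ∧ p3)) ∨ p4   [eliminate →]
≡ ¬(p1 ∨ ¬p4) ∨ ¬¬p3 ∨ ¬(¬(p2 ∨ p1) ∨ (p1 ∧ p3)) ∨ p4   [eliminate →]
≡ (¬p1 ∧ ¬¬p4) ∨ ¬¬p3 ∨ ¬(¬(p2 ∨ p1) ∨ (p1 ∧ p3)) ∨ p4   [De Morgan]
≡ (¬p1 ∧ p4) ∨ ¬¬p3 ∨ ¬(¬(p2 ∨ p1) ∨ (p1 ∧ p3)) ∨ p4   [double negation]
≡ (¬p1 ∧ p4) ∨ p3 ∨ ¬(¬(p2 ∨ p1) ∨ (p1 ∧ p3)) ∨ p4   [double negation]
≡ (¬p1 ∧ p4) ∨ p3 ∨ (¬¬(p2 ∨ p1) ∧ ¬(p1 ∧ p3)) ∨ p4   [De Morgan]
≡ (¬p1 ∧ p4) ∨ p3 ∨ ((p2 ∨ p1) ∧ ¬(p1 ∧ p3)) ∨ p4   [double negation]
≡ (¬p1 ∧ p4) ∨ p3 ∨ ((p2 ∨ p1) ∧ (¬p1 ∨ ¬p3)) ∨ p4   [De Morgan]
≡ (¬p1 ∨ p3 ∨ p2 ∨ p1 ∨ p4) ∧ (¬p1 ∨ p3 ∨ ¬p1 ∨ ¬p3 ∨ p4) ∧ (p4 ∨ p3 ∨ p2 ∨ p1 ∨ p4) ∧ (p4 ∨ p3 ∨ ¬p1 ∨ ¬p3 ∨ p4)   [distribute ∨ over ∧]
≡ p4 ∨ p3 ∨ p2 ∨ p1   [simplify]

p4 ∨ p3 ∨ p2 ∨ p1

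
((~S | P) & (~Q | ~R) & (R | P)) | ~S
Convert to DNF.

(P & ~Q) | (P & ~R) | ~S

((~S | P) & (~Q | ~R) & (R | P)) | ~S
= (~S & ~Q & R) | (~S & ~Q & P) | (~S & ~R & R) | (~S & ~R & P) | (P & ~Q & R) | (P & ~Q & P) | (P & ~R & R) | (P & ~R & P) | ~S   — distribute & over |
= (P & ~Q) | (P & ~R) | ~S   — simplify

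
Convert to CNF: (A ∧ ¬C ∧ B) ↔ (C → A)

(C ∨ A) ∧ (C ∨ B) ∧ (¬A ∨ ¬C) ∧ (¬A ∨ B)

(A ∧ ¬C ∧ B) ↔ (C → A)
⇔ ((A ∧ ¬C ∧ B) → (C → A)) ∧ ((C → A) → (A ∧ ¬C ∧ B))   [eliminate ↔]
⇔ (¬(A ∧ ¬C ∧ B) ∨ (C → A)) ∧ ((C → A) → (A ∧ ¬C ∧ B))   [eliminate →]
⇔ (¬(A ∧ ¬C ∧ B) ∨ ¬C ∨ A) ∧ ((C → A) → (A ∧ ¬C ∧ B))   [eliminate →]
⇔ (¬(A ∧ ¬C ∧ B) ∨ ¬C ∨ A) ∧ (¬(C → A) ∨ (A ∧ ¬C ∧ B))   [eliminate →]
⇔ (¬(A ∧ ¬C ∧ B) ∨ ¬C ∨ A) ∧ (¬(¬C ∨ A) ∨ (A ∧ ¬C ∧ B))   [eliminate →]
⇔ (¬A ∨ ¬¬C ∨ ¬B ∨ ¬C ∨ A) ∧ (¬(¬C ∨ A) ∨ (A ∧ ¬C ∧ B))   [De Morgan]
⇔ (¬A ∨ C ∨ ¬B ∨ ¬C ∨ A) ∧ (¬(¬C ∨ A) ∨ (A ∧ ¬C ∧ B))   [double negation]
⇔ (¬A ∨ C ∨ ¬B ∨ ¬C ∨ A) ∧ ((¬¬C ∧ ¬A) ∨ (A ∧ ¬C ∧ B))   [De Morgan]
⇔ (¬A ∨ C ∨ ¬B ∨ ¬C ∨ A) ∧ ((C ∧ ¬A) ∨ (A ∧ ¬C ∧ B))   [double negation]
⇔ (¬A ∨ C ∨ ¬B ∨ ¬C ∨ A) ∧ (C ∨ A) ∧ (C ∨ ¬C) ∧ (C ∨ B) ∧ (¬A ∨ A) ∧ (¬A ∨ ¬C) ∧ (¬A ∨ B)   [distribute ∨ over ∧]
⇔ (C ∨ A) ∧ (C ∨ B) ∧ (¬A ∨ ¬C) ∧ (¬A ∨ B)   [simplify]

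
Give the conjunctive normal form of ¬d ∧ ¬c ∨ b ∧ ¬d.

¬d ∧ ¬c ∨ b ∧ ¬d
= (¬d ∨ b) ∧ (¬d ∨ ¬d) ∧ (¬c ∨ b) ∧ (¬c ∨ ¬d)   [distribute ∨ over ∧]
= ¬d ∧ (¬c ∨ b)   [simplify]

¬d ∧ (¬c ∨ b)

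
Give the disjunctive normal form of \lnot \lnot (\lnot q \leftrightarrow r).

(q \land \lnot r) \lor (r \land \lnot q)

\lnot \lnot (\lnot q \leftrightarrow r)
≡ \lnot \lnot ((\lnot q \to r) \land (r \to \lnot q))   [eliminate \leftrightarrow]
≡ \lnot \lnot ((\lnot \lnot q \lor r) \land (r \to \lnot q))   [eliminate \to]
≡ \lnot \lnot ((\lnot \lnot q \lor r) \land (\lnot r \lor \lnot q))   [eliminate \to]
≡ (\lnot \lnot q \lor r) \land (\lnot r \lor \lnot q)   [double negation]
≡ (q \lor r) \land (\lnot r \lor \lnot q)   [double negation]
≡ (q \land \lnot r) \lor (q \land \lnot q) \lor (r \land \lnot r) \lor (r \land \lnot q)   [distribute \land over \lor]
≡ (q \land \lnot r) \lor (r \land \lnot q)   [simplify]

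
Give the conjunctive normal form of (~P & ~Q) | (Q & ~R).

(~P | Q) & (~P | ~R) & (~Q | ~R)

(~P & ~Q) | (Q & ~R)
⇔ (~P | Q) & (~P | ~R) & (~Q | Q) & (~Q | ~R)
⇔ (~P | Q) & (~P | ~R) & (~Q | ~R)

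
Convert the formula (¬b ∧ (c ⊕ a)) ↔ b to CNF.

(b ∨ ¬c ∨ a) ∧ (b ∨ ¬a ∨ c) ∧ ¬b

(¬b ∧ (c ⊕ a)) ↔ b
≡ ((¬b ∧ (c ⊕ a)) → b) ∧ (b → (¬b ∧ (c ⊕ a)))   (eliminate ↔)
≡ (¬(¬b ∧ (c ⊕ a)) ∨ b) ∧ (b → (¬b ∧ (c ⊕ a)))   (eliminate →)
≡ (¬(¬b ∧ (c ∨ a) ∧ ¬(c ∧ a)) ∨ b) ∧ (b → (¬b ∧ (c ⊕ a)))   (expand ⊕)
≡ (¬(¬b ∧ (c ∨ a) ∧ ¬(c ∧ a)) ∨ b) ∧ (¬b ∨ (¬b ∧ (c ⊕ a)))   (eliminate →)
≡ (¬(¬b ∧ (c ∨ a) ∧ ¬(c ∧ a)) ∨ b) ∧ (¬b ∨ (¬b ∧ (c ∨ a) ∧ ¬(c ∧ a)))   (expand ⊕)
≡ (¬¬b ∨ ¬(c ∨ a) ∨ ¬¬(c ∧ a) ∨ b) ∧ (¬b ∨ (¬b ∧ (c ∨ a) ∧ ¬(c ∧ a)))   (De Morgan)
≡ (b ∨ ¬(c ∨ a) ∨ ¬¬(c ∧ a) ∨ b) ∧ (¬b ∨ (¬b ∧ (c ∨ a) ∧ ¬(c ∧ a)))   (double negation)
≡ (b ∨ (¬c ∧ ¬a) ∨ ¬¬(c ∧ a) ∨ b) ∧ (¬b ∨ (¬b ∧ (c ∨ a) ∧ ¬(c ∧ a)))   (De Morgan)
≡ (b ∨ (¬c ∧ ¬a) ∨ (c ∧ a) ∨ b) ∧ (¬b ∨ (¬b ∧ (c ∨ a) ∧ ¬(c ∧ a)))   (double negation)
≡ (b ∨ (¬c ∧ ¬a) ∨ (c ∧ a) ∨ b) ∧ (¬b ∨ (¬b ∧ (c ∨ a) ∧ (¬c ∨ ¬a)))   (De Morgan)
≡ (b ∨ ¬c ∨ c ∨ b) ∧ (b ∨ ¬c ∨ a ∨ b) ∧ (b ∨ ¬a ∨ c ∨ b) ∧ (b ∨ ¬a ∨ a ∨ b) ∧ (¬b ∨ ¬b) ∧ (¬b ∨ c ∨ a) ∧ (¬b ∨ ¬c ∨ ¬a)   (distribute ∨ over ∧)
≡ (b ∨ ¬c ∨ a) ∧ (b ∨ ¬a ∨ c) ∧ ¬b   (simplify)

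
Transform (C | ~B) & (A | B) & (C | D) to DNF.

(C & A) | (C & B) | (~B & A & D)

(C | ~B) & (A | B) & (C | D)
≡ (C & A & C) | (C & A & D) | (C & B & C) | (C & B & D) | (~B & A & C) | (~B & A & D) | (~B & B & C) | (~B & B & D)   [distribute & over |]
≡ (C & A) | (C & B) | (~B & A & D)   [simplify]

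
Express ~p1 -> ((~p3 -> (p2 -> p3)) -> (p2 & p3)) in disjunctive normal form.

p1 | (~p3 & p2) | (p2 & p3)

~p1 -> ((~p3 -> (p2 -> p3)) -> (p2 & p3))
⇔ ~~p1 | ((~p3 -> (p2 -> p3)) -> (p2 & p3))
⇔ ~~p1 | ~(~p3 -> (p2 -> p3)) | (p2 & p3)
⇔ ~~p1 | ~(~~p3 | (p2 -> p3)) | (p2 & p3)
⇔ ~~p1 | ~(~~p3 | ~p2 | p3) | (p2 & p3)
⇔ p1 | ~(~~p3 | ~p2 | p3) | (p2 & p3)
⇔ p1 | (~~~p3 & ~~p2 & ~p3) | (p2 & p3)
⇔ p1 | (~p3 & ~~p2 & ~p3) | (p2 & p3)
⇔ p1 | (~p3 & p2 & ~p3) | (p2 & p3)
⇔ p1 | (~p3 & p2) | (p2 & p3)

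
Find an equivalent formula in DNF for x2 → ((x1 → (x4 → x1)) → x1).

x2 → ((x1 → (x4 → x1)) → x1)
≡ ¬x2 ∨ ((x1 → (x4 → x1)) → x1)   (eliminate →)
≡ ¬x2 ∨ ¬(x1 → (x4 → x1)) ∨ x1   (eliminate →)
≡ ¬x2 ∨ ¬(¬x1 ∨ (x4 → x1)) ∨ x1   (eliminate →)
≡ ¬x2 ∨ ¬(¬x1 ∨ ¬x4 ∨ x1) ∨ x1   (eliminate →)
≡ ¬x2 ∨ (¬¬x1 ∧ ¬¬x4 ∧ ¬x1) ∨ x1   (De Morgan)
≡ ¬x2 ∨ (x1 ∧ ¬¬x4 ∧ ¬x1) ∨ x1   (double negation)
≡ ¬x2 ∨ (x1 ∧ x4 ∧ ¬x1) ∨ x1   (double negation)
≡ ¬x2 ∨ x1   (simplify)

¬x2 ∨ x1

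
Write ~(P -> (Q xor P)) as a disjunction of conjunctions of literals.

~(P -> (Q xor P))
≡ ~(~P | (Q xor P))   (eliminate ->)
≡ ~(~P | (Q & ~P) | (~Q & P))   (expand xor)
≡ ~~P & ~(Q & ~P) & ~(~Q & P)   (De Morgan)
≡ P & ~(Q & ~P) & ~(~Q & P)   (double negation)
≡ P & (~Q | ~~P) & ~(~Q & P)   (De Morgan)
≡ P & (~Q | P) & ~(~Q & P)   (double negation)
≡ P & (~Q | P) & (~~Q | ~P)   (De Morgan)
≡ P & (~Q | P) & (Q | ~P)   (double negation)
≡ (P & ~Q & Q) | (P & ~Q & ~P) | (P & P & Q) | (P & P & ~P)   (distribute & over |)
≡ P & Q   (simplify)

P & Q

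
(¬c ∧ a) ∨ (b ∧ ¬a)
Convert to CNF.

(¬c ∨ b) ∧ (¬c ∨ ¬a) ∧ (a ∨ b)

(¬c ∧ a) ∨ (b ∧ ¬a)
≡ (¬c ∨ b) ∧ (¬c ∨ ¬a) ∧ (a ∨ b) ∧ (a ∨ ¬a)   — distribute ∨ over ∧
≡ (¬c ∨ b) ∧ (¬c ∨ ¬a) ∧ (a ∨ b)   — simplify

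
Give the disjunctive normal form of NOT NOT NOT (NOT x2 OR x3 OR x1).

NOT NOT NOT (NOT x2 OR x3 OR x1)
≡ NOT (NOT x2 OR x3 OR x1)   [double negation]
≡ NOT NOT x2 AND NOT x3 AND NOT x1   [De Morgan]
≡ x2 AND NOT x3 AND NOT x1   [double negation]

x2 AND NOT x3 AND NOT x1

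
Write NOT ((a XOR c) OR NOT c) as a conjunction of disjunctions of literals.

(NOT c OR a) AND c

NOT ((a XOR c) OR NOT c)
= NOT (((a OR c) AND NOT (a AND c)) OR NOT c)
= NOT ((a OR c) AND NOT (a AND c)) AND NOT NOT c
= (NOT (a OR c) OR NOT NOT (a AND c)) AND NOT NOT c
= ((NOT a AND NOT c) OR NOT NOT (a AND c)) AND NOT NOT c
= ((NOT a AND NOT c) OR (a AND c)) AND NOT NOT c
= ((NOT a AND NOT c) OR (a AND c)) AND c
= (NOT a OR a) AND (NOT a OR c) AND (NOT c OR a) AND (NOT c OR c) AND c
= (NOT c OR a) AND c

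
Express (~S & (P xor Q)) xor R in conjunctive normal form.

(~S & (P xor Q)) xor R
⇔ ((~S & (P xor Q)) | R) & ~(~S & (P xor Q) & R)
⇔ ((~S & (P | Q) & ~(P & Q)) | R) & ~(~S & (P xor Q) & R)
⇔ ((~S & (P | Q) & ~(P & Q)) | R) & ~(~S & (P | Q) & ~(P & Q) & R)
⇔ ((~S & (P | Q) & (~P | ~Q)) | R) & ~(~S & (P | Q) & ~(P & Q) & R)
⇔ ((~S & (P | Q) & (~P | ~Q)) | R) & (~~S | ~(P | Q) | ~~(P & Q) | ~R)
⇔ ((~S & (P | Q) & (~P | ~Q)) | R) & (S | ~(P | Q) | ~~(P & Q) | ~R)
⇔ ((~S & (P | Q) & (~P | ~Q)) | R) & (S | (~P & ~Q) | ~~(P & Q) | ~R)
⇔ ((~S & (P | Q) & (~P | ~Q)) | R) & (S | (~P & ~Q) | (P & Q) | ~R)
⇔ (~S | R) & (P | Q | R) & (~P | ~Q | R) & (S | ~P | P | ~R) & (S | ~P | Q | ~R) & (S | ~Q | P | ~R) & (S | ~Q | Q | ~R)
⇔ (~S | R) & (P | Q | R) & (~P | ~Q | R) & (S | ~P | Q | ~R) & (S | ~Q | P | ~R)

(~S | R) & (P | Q | R) & (~P | ~Q | R) & (S | ~P | Q | ~R) & (S | ~Q | P | ~R)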